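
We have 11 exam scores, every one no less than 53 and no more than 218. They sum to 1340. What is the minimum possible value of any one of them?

53

Minimizing one value means maximizing the remaining 10.
The other 10 can take up 10 × 218 = 2180 ≥ 1340 − 53, so one score can sit at its floor of 53.
Achievable: one at 53 and the other 10 totalling 1287, which fits since 10 × 53 ≤ 1287 ≤ 10 × 218.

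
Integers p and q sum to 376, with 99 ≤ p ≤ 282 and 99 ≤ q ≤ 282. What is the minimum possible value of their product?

27423

For a fixed sum, pq is smallest when p and q are as far apart as possible.
The extreme feasible split is p = 99, q = 277, giving pq = 27423.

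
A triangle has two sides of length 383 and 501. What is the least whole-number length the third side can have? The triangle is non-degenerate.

119

The third side must exceed |383 − 501| = 118.
The smallest integer above 118 is 119.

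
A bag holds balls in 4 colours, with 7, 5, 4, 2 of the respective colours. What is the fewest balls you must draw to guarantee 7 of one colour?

18

In the worst case you take as many as possible of each colour without reaching 7: 6 + 5 + 4 + 2 = 17.
The next one must give 7 of some colour, so 17 + 1 = 18.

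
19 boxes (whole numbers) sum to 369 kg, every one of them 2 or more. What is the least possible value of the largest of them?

20

The average is 369/19 > 19, so not all 19 can be 19 or less; the largest is ≥ 20.
Equality holds with 8 values of 20 and 11 values of 19.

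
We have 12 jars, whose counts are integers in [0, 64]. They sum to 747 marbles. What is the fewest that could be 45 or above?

11

Each value short of 45 is at most 44, costing at least 64 − 44 = 20 against the maximum total of 768.
We can afford to lose at most 768 − 747 = 21, so at most ⌊21/20⌋ = 1 fall short, and at least 11 are ≥ 45.
Exactly 11 works: 11 values at 64 and 1 at 44 total 748; lower one of the high values by 1 (still ≥ 45) to hit 747.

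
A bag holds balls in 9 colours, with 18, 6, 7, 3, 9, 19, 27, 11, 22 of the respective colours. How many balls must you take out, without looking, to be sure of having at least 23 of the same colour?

In the worst case you take as many as possible of each colour without reaching 23: 18 + 6 + 7 + 3 + 9 + 19 + 22 + 11 + 22 = 117.
The next one must give 23 of some colour, so 117 + 1 = 118.

118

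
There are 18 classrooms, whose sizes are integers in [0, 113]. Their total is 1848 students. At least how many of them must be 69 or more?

Each value short of 69 is at most 68, costing at least 113 − 68 = 45 against the maximum total of 2034.
We can afford to lose at most 2034 − 1848 = 186, so at most ⌊186/45⌋ = 4 fall short, and at least 14 are ≥ 69.
Exactly 14 works: 14 values at 113 and 4 at 68 total 1854; lower one of the high values by 6 (still ≥ 69) to hit 1848.

14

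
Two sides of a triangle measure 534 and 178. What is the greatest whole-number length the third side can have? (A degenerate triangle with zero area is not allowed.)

711

The third side must be less than 534 + 178 = 712.
The largest integer below 712 is 711.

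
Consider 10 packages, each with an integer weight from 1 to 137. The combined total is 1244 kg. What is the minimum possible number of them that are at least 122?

3

Suppose at most 10 − j of them reach 122; then j values are ≤ 121 and the rest ≤ 137.
The total is then ≤ 121·j + 137·(10 − j) = 1370 − 16j. For this to be ≥ 1244 we need j ≤ 7, so at least 10 − 7 = 3 must reach 122.
Exactly 3 works: 3 values at 137 and 7 at 121 total 1258; lower one of the high values by 14 (still ≥ 122) to hit 1244.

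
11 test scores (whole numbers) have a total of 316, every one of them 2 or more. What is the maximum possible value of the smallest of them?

28

If every one of the 11 were at least 29, the total would be at least 11 × 29 = 319 > 316.
Taking 3 copies of 28 and 8 copies of 29 gives exactly 316, so 28 is attained.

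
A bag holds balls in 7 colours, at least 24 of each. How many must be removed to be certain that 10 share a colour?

64

In the worst case you draw 9 of each of the 7 colours: 7 × 9 = 63.
One more forces 10 of some colour, so 63 + 1 = 64.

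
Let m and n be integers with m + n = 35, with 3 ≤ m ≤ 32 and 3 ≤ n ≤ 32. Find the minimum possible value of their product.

96

Since m + n is fixed, pushing one of them to its bound minimizes the product.
At the endpoint m = 3, n = 35 − 3 = 32, so mn = 3 × 32 = 96.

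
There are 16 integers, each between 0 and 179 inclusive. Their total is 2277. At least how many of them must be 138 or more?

3

If only k of them are at least 138, the other 16 − k are at most 137, so the total is at most k·179 + (16 − k)·137.
This must reach 2277, so k·179 + (16 − k)·137 ≥ 2277, giving k ≥ 3.
Exactly 3 works: 3 values at 179 and 13 at 137 total 2318; lower one of the high values by 41 (still ≥ 138) to hit 2277.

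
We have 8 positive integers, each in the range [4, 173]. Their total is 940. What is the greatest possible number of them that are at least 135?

Suppose k of them are at least 135. Those contribute at least 135 each and the other 8 − k at least 4 each.
So the total is at least 135k + 4(8 − k) = 32 + 131k. This must be ≤ 940, giving k ≤ 6.
k = 6 is achieved by 6 values at 135 and 2 at 4, total 818; add 122 to one value (staying below 135) to reach 940.

6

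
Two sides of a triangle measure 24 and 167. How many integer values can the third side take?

The triangle inequality gives |24 − 167| < c < 24 + 167, i.e. 143 < c < 191.
So c can be any integer from 144 to 190: 47 values.

47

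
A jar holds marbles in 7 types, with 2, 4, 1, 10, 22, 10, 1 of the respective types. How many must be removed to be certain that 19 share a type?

47

In the worst case you take as many as possible of each type without reaching 19: 2 + 4 + 1 + 10 + 18 + 10 + 1 = 46.
The next one must give 19 of some type, so 46 + 1 = 47.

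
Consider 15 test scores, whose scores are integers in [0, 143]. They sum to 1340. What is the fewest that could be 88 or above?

Each value short of 88 is at most 87, costing at least 143 − 87 = 56 against the maximum total of 2145.
We can afford to lose at most 2145 − 1340 = 805, so at most ⌊805/56⌋ = 14 fall short, and at least 1 are ≥ 88.
Exactly 1 works: 1 value at 143 and 14 at 87 total 1361; lower one of the high values by 21 (still ≥ 88) to hit 1340.

1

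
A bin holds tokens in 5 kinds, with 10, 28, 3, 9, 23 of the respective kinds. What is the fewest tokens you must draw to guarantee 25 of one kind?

In the worst case you take as many as possible of each kind without reaching 25: 10 + 24 + 3 + 9 + 23 = 69.
The next one must give 25 of some kind, so 69 + 1 = 70.

70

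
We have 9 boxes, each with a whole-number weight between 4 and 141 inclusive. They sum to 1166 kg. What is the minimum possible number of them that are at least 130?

1

If only k of them are at least 130, the other 9 − k are at most 129, so the total is at most k·141 + (9 − k)·129.
This must reach 1166, so k·141 + (9 − k)·129 ≥ 1166, giving k ≥ 1.
Exactly 1 works: 1 value at 141 and 8 at 129 total 1173; lower one of the high values by 7 (still ≥ 130) to hit 1166.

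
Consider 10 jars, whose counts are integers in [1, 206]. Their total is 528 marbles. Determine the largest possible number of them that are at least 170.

With k values at 170 or above and the rest at least 1, the sum is at least 10 + 169k.
Since the sum is 528, we need 169k ≤ 518, i.e. k ≤ 3.
k = 3 is achieved by 3 values at 170 and 7 at 1, total 517; add 11 to one value (staying below 170) to reach 528.

3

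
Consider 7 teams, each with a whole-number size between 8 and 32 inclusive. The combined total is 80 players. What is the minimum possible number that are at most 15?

Each value above 15 is at least 16, contributing at least 16 − 8 = 8 above the floor 8.
The sum exceeds the floor total 56 by 24, so at most ⌊24/8⌋ = 3 exceed 15, and at least 4 are ≤ 15.
Exactly 4 works: 4 values at 8 and 3 at 16 total 80.

4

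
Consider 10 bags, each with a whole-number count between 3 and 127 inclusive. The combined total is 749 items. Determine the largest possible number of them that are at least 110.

6

If k of the values are ≥ 110, the total is ≥ 110k + 3(10 − k).
Setting 110k + 3(10 − k) ≤ 749 gives 107k ≤ 719, so k ≤ 6.
k = 6 is achieved by 6 values at 110 and 4 at 3, total 672; add 77 to one value (staying below 110) to reach 749.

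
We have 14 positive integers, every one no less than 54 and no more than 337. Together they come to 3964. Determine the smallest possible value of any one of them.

Minimizing one value means maximizing the remaining 13.
The other 13 can take up 13 × 337 = 4381 ≥ 3964 − 54, so one integer can sit at its floor of 54.
Achievable: one at 54 and the other 13 totalling 3910, which fits since 13 × 54 ≤ 3910 ≤ 13 × 337.

54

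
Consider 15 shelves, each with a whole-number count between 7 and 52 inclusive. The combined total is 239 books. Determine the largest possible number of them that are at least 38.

4

With k values at 38 or above and the rest at least 7, the sum is at least 105 + 31k.
Since the sum is 239, we need 31k ≤ 134, i.e. k ≤ 4.
k = 4 is achieved by 4 values at 38 and 11 at 7, total 229; add 10 to one value (staying below 38) to reach 239.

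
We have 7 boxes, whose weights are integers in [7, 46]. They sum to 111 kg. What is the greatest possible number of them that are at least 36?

With k values at 36 or above and the rest at least 7, the sum is at least 49 + 29k.
Since the sum is 111, we need 29k ≤ 62, i.e. k ≤ 2.
k = 2 is achieved by 2 values at 36 and 5 at 7, total 107; add 4 to one value (staying below 36) to reach 111.

2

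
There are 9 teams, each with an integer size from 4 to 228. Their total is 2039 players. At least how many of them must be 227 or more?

If only k of them are at least 227, the other 9 − k are at most 226, so the total is at most k·228 + (9 − k)·226.
This must reach 2039, so k·228 + (9 − k)·226 ≥ 2039, giving k ≥ 3.
Exactly 3 works: 3 values at 228 and 6 at 226 total 2040; lower one of the high values by 1 (still ≥ 227) to hit 2039.

3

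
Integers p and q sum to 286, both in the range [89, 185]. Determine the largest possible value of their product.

pq = p(286 − p) is maximized when p is as near 286/2 as the bounds allow.
Taking p = 143 and q = 143 (both in [89, 185]) gives pq = 20449.

20449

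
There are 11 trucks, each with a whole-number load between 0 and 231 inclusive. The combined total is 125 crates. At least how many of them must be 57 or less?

9

If only k of them are at most 57, the other 11 − k are at least 58, so the total is at least (11 − k)·58 + k·0.
This is ≤ 125, so (11 − k)·58 + 0k ≤ 125, which gives k ≥ 9.
Exactly 9 works: 9 values at 0 and 2 at 58 total 116; raise one of the low values by 9 (still ≤ 57) to hit 125.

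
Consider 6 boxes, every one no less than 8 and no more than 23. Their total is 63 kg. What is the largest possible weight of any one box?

23

Maximizing one value means minimizing the remaining 5.
The other 5 contribute at least 5 × 8 = 40, leaving at most 63 − 40 = 23.
Since 23 ≤ 23, this is achievable: one at 23 and 5 at 8.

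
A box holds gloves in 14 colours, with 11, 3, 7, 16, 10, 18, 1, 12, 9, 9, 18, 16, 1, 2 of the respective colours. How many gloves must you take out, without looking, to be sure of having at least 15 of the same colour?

122

In the worst case you take as many as possible of each colour without reaching 15: 11 + 3 + 7 + 14 + 10 + 14 + 1 + 12 + 9 + 9 + 14 + 14 + 1 + 2 = 121.
The next one must give 15 of some colour, so 121 + 1 = 122.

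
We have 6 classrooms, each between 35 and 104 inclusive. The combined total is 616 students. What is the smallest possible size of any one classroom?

To make one classroom as small as possible, make the other 5 as large as possible.
The other 5 contribute at most 5 × 104 = 520, leaving at least 616 − 520 = 96.
Since 96 ≥ 35, this is achievable: one at 96 and 5 at 104.

96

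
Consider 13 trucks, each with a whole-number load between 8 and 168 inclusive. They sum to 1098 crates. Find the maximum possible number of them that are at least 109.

With k values at 109 or above and the rest at least 8, the sum is at least 104 + 101k.
Since the sum is 1098, we need 101k ≤ 994, i.e. k ≤ 9.
k = 9 is achieved by 9 values at 109 and 4 at 8, total 1013; add 85 to one value (staying below 109) to reach 1098.

9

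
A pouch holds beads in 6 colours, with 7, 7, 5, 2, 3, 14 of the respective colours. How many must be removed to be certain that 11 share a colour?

In the worst case you take as many as possible of each colour without reaching 11: 7 + 7 + 5 + 2 + 3 + 10 = 34.
The next one must give 11 of some colour, so 34 + 1 = 35.

35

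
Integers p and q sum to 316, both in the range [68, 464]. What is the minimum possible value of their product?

16864

pq = p(316 − p) is concave in p, so over [68, 248] it is minimized at an endpoint.
The extreme feasible split is p = 68, q = 248, giving pq = 16864.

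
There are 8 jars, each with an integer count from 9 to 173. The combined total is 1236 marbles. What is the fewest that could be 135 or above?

Suppose at most 8 − j of them reach 135; then j values are ≤ 134 and the rest ≤ 173.
The total is then ≤ 134·j + 173·(8 − j) = 1384 − 39j. For this to be ≥ 1236 we need j ≤ 3, so at least 8 − 3 = 5 must reach 135.
Exactly 5 works: 5 values at 173 and 3 at 134 total 1267; lower one of the high values by 31 (still ≥ 135) to hit 1236.

5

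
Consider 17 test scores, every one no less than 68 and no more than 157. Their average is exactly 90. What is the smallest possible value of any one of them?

To make one score as small as possible, make the other 16 as large as possible.
The total is 17 × 90 = 1530.
The other 16 can take up 16 × 157 = 2512 ≥ 1530 − 68, so one score can sit at its floor of 68.
Achievable: one at 68 and the other 16 totalling 1462, which fits since 16 × 68 ≤ 1462 ≤ 16 × 157.

68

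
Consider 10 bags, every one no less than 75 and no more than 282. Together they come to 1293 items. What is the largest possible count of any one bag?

Maximizing one value means minimizing the remaining 9.
The other 9 contribute at least 9 × 75 = 675, leaving at most 1293 − 675 = 618.
But each bag is capped at 282, so the maximum is 282.
Achievable: one at 282 and the other 9 totalling 1011, which fits since 9 × 75 ≤ 1011 ≤ 9 × 282.

282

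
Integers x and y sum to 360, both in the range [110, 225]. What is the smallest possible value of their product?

For a fixed sum, xy is smallest when x and y are as far apart as possible.
At the endpoint x = 135, y = 360 − 135 = 225, so xy = 135 × 225 = 30375.

30375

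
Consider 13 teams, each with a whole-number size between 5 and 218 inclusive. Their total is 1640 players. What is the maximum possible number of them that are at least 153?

10

With k values at 153 or above and the rest at least 5, the sum is at least 65 + 148k.
Since the sum is 1640, we need 148k ≤ 1575, i.e. k ≤ 10.
k = 10 is achieved by 10 values at 153 and 3 at 5, total 1545; add 95 to one value (staying below 153) to reach 1640.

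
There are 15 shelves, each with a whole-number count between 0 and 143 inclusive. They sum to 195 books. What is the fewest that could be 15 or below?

Each value above 15 is at least 16, contributing at least 16 − 0 = 16 above the floor 0.
The sum exceeds the floor total 0 by 195, so at most ⌊195/16⌋ = 12 exceed 15, and at least 3 are ≤ 15.
Exactly 3 works: 3 values at 0 and 12 at 16 total 192; raise one of the low values by 3 (still ≤ 15) to hit 195.

3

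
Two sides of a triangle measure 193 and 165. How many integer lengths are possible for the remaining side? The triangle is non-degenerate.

The triangle inequality gives |193 − 165| < c < 193 + 165, i.e. 28 < c < 358.
So c can be any integer from 29 to 357: 329 values.

329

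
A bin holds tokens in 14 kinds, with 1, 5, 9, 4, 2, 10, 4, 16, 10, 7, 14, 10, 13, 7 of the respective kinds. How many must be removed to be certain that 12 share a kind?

103

In the worst case you take as many as possible of each kind without reaching 12: 1 + 5 + 9 + 4 + 2 + 10 + 4 + 11 + 10 + 7 + 11 + 10 + 11 + 7 = 102.
The next one must give 12 of some kind, so 102 + 1 = 103.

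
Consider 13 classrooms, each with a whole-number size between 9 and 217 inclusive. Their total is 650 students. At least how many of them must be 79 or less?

6

If only k of them are at most 79, the other 13 − k are at least 80, so the total is at least (13 − k)·80 + k·9.
This is ≤ 650, so (13 − k)·80 + 9k ≤ 650, which gives k ≥ 6.
Exactly 6 works: 6 values at 9 and 7 at 80 total 614; raise one of the low values by 36 (still ≤ 79) to hit 650.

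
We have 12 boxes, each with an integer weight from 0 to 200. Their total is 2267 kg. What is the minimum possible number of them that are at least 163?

9

Each value short of 163 is at most 162, costing at least 200 − 162 = 38 against the maximum total of 2400.
We can afford to lose at most 2400 − 2267 = 133, so at most ⌊133/38⌋ = 3 fall short, and at least 9 are ≥ 163.
Exactly 9 works: 9 values at 200 and 3 at 162 total 2286; lower one of the high values by 19 (still ≥ 163) to hit 2267.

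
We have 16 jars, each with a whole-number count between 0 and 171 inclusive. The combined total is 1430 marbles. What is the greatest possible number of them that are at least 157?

9

If k of the values are ≥ 157, the total is ≥ 157k + 0(16 − k).
Setting 157k + 0(16 − k) ≤ 1430 gives 157k ≤ 1430, so k ≤ 9.
k = 9 is achieved by 9 values at 157 and 7 at 0, total 1413; add 17 to one value (staying below 157) to reach 1430.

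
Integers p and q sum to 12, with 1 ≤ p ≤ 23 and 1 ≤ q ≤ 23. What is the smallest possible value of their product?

11

Since p + q is fixed, pushing one of them to its bound minimizes the product.
The extreme feasible split is p = 1, q = 11, giving pq = 11.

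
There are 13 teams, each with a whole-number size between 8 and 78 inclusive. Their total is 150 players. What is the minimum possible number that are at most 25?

11

Let j be the number exceeding 25. Then the total is ≥ 26·j + 8·(13 − j) = 104 + 18j.
So 18j ≤ 46 and j ≤ 2; hence at least 13 − 2 = 11 are ≤ 25.
Exactly 11 works: 11 values at 8 and 2 at 26 total 140; raise one of the low values by 10 (still ≤ 25) to hit 150.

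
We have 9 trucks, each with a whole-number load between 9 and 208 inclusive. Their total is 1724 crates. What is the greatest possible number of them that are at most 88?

Suppose k of them are at most 88. Those contribute at most 88 each and the rest at most 208 each.
So the total is at most 88k + 208(9 − k) = 1872 − 120k. This must still be ≥ 1724, so k ≤ 1.
k = 1 is achieved by 1 value at 88 and 8 at 208, total 1752; lower one of the 208's by 28 (still > 88) to reach 1724.

1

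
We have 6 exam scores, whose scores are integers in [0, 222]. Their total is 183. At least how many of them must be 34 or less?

Let j be the number exceeding 34. Then the total is ≥ 35·j + 0·(6 − j) = 0 + 35j.
So 35j ≤ 183 and j ≤ 5; hence at least 6 − 5 = 1 are ≤ 34.
Exactly 1 works: 1 value at 0 and 5 at 35 total 175; raise one of the low values by 8 (still ≤ 34) to hit 183.

1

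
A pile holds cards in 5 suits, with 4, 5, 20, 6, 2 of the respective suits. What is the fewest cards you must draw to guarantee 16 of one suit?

33

In the worst case you take as many as possible of each suit without reaching 16: 4 + 5 + 15 + 6 + 2 = 32.
The next one must give 16 of some suit, so 32 + 1 = 33.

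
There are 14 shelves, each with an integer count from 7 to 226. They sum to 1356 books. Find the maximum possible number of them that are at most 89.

Each value at 89 or below falls at least 226 − 89 = 137 short of the ceiling 226.
The ceiling total is 14 × 226 = 3164, and we need 1356, so at most ⌊(3164 − 1356)/137⌋ = 13 can be that low.
k = 13 is achieved by 13 values at 89 and 1 at 226, total 1383; lower one of the 226's by 27 (still > 89) to reach 1356.

13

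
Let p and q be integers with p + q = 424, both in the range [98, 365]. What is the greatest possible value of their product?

With p + q fixed, pq peaks when the two are closest together.
Taking p = 212 and q = 212 (both in [98, 365]) gives pq = 44944.

44944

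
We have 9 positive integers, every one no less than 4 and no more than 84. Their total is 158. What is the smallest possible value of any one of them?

To make one integer as small as possible, make the other 8 as large as possible.
The other 8 can take up 8 × 84 = 672 ≥ 158 − 4, so one integer can sit at its floor of 4.
Achievable: one at 4 and the other 8 totalling 154, which fits since 8 × 4 ≤ 154 ≤ 8 × 84.

4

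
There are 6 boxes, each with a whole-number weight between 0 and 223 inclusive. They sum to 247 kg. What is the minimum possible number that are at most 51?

2

Let j be the number exceeding 51. Then the total is ≥ 52·j + 0·(6 − j) = 0 + 52j.
So 52j ≤ 247 and j ≤ 4; hence at least 6 − 4 = 2 are ≤ 51.
Exactly 2 works: 2 values at 0 and 4 at 52 total 208; raise one of the low values by 39 (still ≤ 51) to hit 247.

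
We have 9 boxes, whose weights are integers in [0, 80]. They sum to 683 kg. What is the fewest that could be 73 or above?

If only k of them are at least 73, the other 9 − k are at most 72, so the total is at most k·80 + (9 − k)·72.
This must reach 683, so k·80 + (9 − k)·72 ≥ 683, giving k ≥ 5.
Exactly 5 works: 5 values at 80 and 4 at 72 total 688; lower one of the high values by 5 (still ≥ 73) to hit 683.

5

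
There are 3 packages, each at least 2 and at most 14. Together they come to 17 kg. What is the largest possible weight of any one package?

13

Maximizing one value means minimizing the remaining 2.
The other 2 contribute at least 2 × 2 = 4, leaving at most 17 − 4 = 13.
Since 13 ≤ 14, this is achievable: one at 13 and 2 at 2.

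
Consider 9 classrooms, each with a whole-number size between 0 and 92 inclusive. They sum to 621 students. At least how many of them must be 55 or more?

4

Each value short of 55 is at most 54, costing at least 92 − 54 = 38 against the maximum total of 828.
We can afford to lose at most 828 − 621 = 207, so at most ⌊207/38⌋ = 5 fall short, and at least 4 are ≥ 55.
Exactly 4 works: 4 values at 92 and 5 at 54 total 638; lower one of the high values by 17 (still ≥ 55) to hit 621.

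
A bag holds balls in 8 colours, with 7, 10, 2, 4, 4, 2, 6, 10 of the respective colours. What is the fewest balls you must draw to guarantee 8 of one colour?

In the worst case you take as many as possible of each colour without reaching 8: 7 + 7 + 2 + 4 + 4 + 2 + 6 + 7 = 39.
The next one must give 8 of some colour, so 39 + 1 = 40.

40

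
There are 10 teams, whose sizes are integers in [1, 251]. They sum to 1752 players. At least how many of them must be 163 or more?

2

Each value short of 163 is at most 162, costing at least 251 − 162 = 89 against the maximum total of 2510.
We can afford to lose at most 2510 − 1752 = 758, so at most ⌊758/89⌋ = 8 fall short, and at least 2 are ≥ 163.
Exactly 2 works: 2 values at 251 and 8 at 162 total 1798; lower one of the high values by 46 (still ≥ 163) to hit 1752.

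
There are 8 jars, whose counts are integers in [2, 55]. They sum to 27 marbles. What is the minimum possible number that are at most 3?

3

Each value above 3 is at least 4, contributing at least 4 − 2 = 2 above the floor 2.
The sum exceeds the floor total 16 by 11, so at most ⌊11/2⌋ = 5 exceed 3, and at least 3 are ≤ 3.
Exactly 3 works: 3 values at 2 and 5 at 4 total 26; raise one of the low values by 1 (still ≤ 3) to hit 27.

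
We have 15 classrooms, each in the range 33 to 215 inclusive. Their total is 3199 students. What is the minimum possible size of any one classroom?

189

To make one classroom as small as possible, make the other 14 as large as possible.
The other 14 contribute at most 14 × 215 = 3010, leaving at least 3199 − 3010 = 189.
Since 189 ≥ 33, this is achievable: one at 189 and 14 at 215.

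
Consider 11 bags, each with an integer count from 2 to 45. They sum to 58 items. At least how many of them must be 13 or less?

8

Let j be the number exceeding 13. Then the total is ≥ 14·j + 2·(11 − j) = 22 + 12j.
So 12j ≤ 36 and j ≤ 3; hence at least 11 − 3 = 8 are ≤ 13.
Exactly 8 works: 8 values at 2 and 3 at 14 total 58.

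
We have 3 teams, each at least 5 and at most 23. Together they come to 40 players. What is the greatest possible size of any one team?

23

Maximizing one value means minimizing the remaining 2.
The other 2 contribute at least 2 × 5 = 10, leaving at most 40 − 10 = 30.
But each team is capped at 23, so the maximum is 23.
Achievable: one at 23 and the other 2 totalling 17, which fits since 2 × 5 ≤ 17 ≤ 2 × 23.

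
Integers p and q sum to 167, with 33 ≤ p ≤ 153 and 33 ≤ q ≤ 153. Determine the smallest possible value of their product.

Since p + q is fixed, pushing one of them to its bound minimizes the product.
The extreme feasible split is p = 33, q = 134, giving pq = 4422.

4422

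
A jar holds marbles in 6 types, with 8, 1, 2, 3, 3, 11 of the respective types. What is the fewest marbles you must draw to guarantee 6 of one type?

20

In the worst case you take as many as possible of each type without reaching 6: 5 + 1 + 2 + 3 + 3 + 5 = 19.
The next one must give 6 of some type, so 19 + 1 = 20.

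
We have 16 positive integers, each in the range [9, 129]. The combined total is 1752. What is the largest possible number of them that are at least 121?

If k of the values are ≥ 121, the total is ≥ 121k + 9(16 − k).
Setting 121k + 9(16 − k) ≤ 1752 gives 112k ≤ 1608, so k ≤ 14.
k = 14 is achieved by 14 values at 121 and 2 at 9, total 1712; add 40 to one value (staying below 121) to reach 1752.

14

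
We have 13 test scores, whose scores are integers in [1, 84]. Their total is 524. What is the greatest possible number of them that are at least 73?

7

If k of the values are ≥ 73, the total is ≥ 73k + 1(13 − k).
Setting 73k + 1(13 − k) ≤ 524 gives 72k ≤ 511, so k ≤ 7.
k = 7 is achieved by 7 values at 73 and 6 at 1, total 517; add 7 to one value (staying below 73) to reach 524.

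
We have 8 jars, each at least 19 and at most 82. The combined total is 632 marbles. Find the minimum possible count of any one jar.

58

Minimizing one value means maximizing the remaining 7.
The other 7 contribute at most 7 × 82 = 574, leaving at least 632 − 574 = 58.
Since 58 ≥ 19, this is achievable: one at 58 and 7 at 82.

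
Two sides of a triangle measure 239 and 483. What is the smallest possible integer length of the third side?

245

The third side must exceed |239 − 483| = 244.
The smallest integer above 244 is 245.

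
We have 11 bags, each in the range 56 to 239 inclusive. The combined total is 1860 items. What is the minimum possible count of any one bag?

Minimizing one value means maximizing the remaining 10.
The other 10 can take up 10 × 239 = 2390 ≥ 1860 − 56, so one bag can sit at its floor of 56.
Achievable: one at 56 and the other 10 totalling 1804, which fits since 10 × 56 ≤ 1804 ≤ 10 × 239.

56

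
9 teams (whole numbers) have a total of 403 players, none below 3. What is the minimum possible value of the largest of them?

45

The average is 403/9 > 44, so not all 9 can be 44 or less; the largest is ≥ 45.
Equality holds with 7 values of 45 and 2 values of 44.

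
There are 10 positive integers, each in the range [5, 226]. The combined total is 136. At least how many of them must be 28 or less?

7

Let j be the number exceeding 28. Then the total is ≥ 29·j + 5·(10 − j) = 50 + 24j.
So 24j ≤ 86 and j ≤ 3; hence at least 10 − 3 = 7 are ≤ 28.
Exactly 7 works: 7 values at 5 and 3 at 29 total 122; raise one of the low values by 14 (still ≤ 28) to hit 136.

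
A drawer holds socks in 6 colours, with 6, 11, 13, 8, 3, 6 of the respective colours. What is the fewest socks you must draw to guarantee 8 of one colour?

In the worst case you take as many as possible of each colour without reaching 8: 6 + 7 + 7 + 7 + 3 + 6 = 36.
The next one must give 8 of some colour, so 36 + 1 = 37.

37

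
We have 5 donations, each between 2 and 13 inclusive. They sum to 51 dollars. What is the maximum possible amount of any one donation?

13

To make one donation as large as possible, make the other 4 as small as possible.
The other 4 contribute at least 4 × 2 = 8, leaving at most 51 − 8 = 43.
But each donation is capped at 13, so the maximum is 13.
Achievable: one at 13 and the other 4 totalling 38, which fits since 4 × 2 ≤ 38 ≤ 4 × 13.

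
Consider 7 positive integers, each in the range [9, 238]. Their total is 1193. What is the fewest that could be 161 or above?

If only k of them are at least 161, the other 7 − k are at most 160, so the total is at most k·238 + (7 − k)·160.
This must reach 1193, so k·238 + (7 − k)·160 ≥ 1193, giving k ≥ 1.
Exactly 1 works: 1 value at 238 and 6 at 160 total 1198; lower one of the high values by 5 (still ≥ 161) to hit 1193.

1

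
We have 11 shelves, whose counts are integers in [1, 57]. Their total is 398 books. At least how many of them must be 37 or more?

1

Each value short of 37 is at most 36, costing at least 57 − 36 = 21 against the maximum total of 627.
We can afford to lose at most 627 − 398 = 229, so at most ⌊229/21⌋ = 10 fall short, and at least 1 are ≥ 37.
Exactly 1 works: 1 value at 57 and 10 at 36 total 417; lower one of the high values by 19 (still ≥ 37) to hit 398.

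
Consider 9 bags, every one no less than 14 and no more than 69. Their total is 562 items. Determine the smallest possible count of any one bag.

14

To make one bag as small as possible, make the other 8 as large as possible.
The other 8 can take up 8 × 69 = 552 ≥ 562 − 14, so one bag can sit at its floor of 14.
Achievable: one at 14 and the other 8 totalling 548, which fits since 8 × 14 ≤ 548 ≤ 8 × 69.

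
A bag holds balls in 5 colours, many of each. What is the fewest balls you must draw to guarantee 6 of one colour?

In the worst case you draw 5 of each of the 5 colours: 5 × 5 = 25.
One more forces 6 of some colour, so 25 + 1 = 26.

26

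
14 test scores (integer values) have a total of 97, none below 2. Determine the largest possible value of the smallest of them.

6

The 14 values sum to 97, so their minimum is at most ⌊97/14⌋ = 6.
Achievable: 1 of them at 6 and 13 at 7 total 97.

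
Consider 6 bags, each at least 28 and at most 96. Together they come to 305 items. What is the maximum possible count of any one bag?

96

Maximizing one value means minimizing the remaining 5.
The other 5 contribute at least 5 × 28 = 140, leaving at most 305 − 140 = 165.
But each bag is capped at 96, so the maximum is 96.
Achievable: one at 96 and the other 5 totalling 209, which fits since 5 × 28 ≤ 209 ≤ 5 × 96.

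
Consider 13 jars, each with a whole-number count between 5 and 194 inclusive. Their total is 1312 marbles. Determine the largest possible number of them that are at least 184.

6

If k of the values are ≥ 184, the total is ≥ 184k + 5(13 − k).
Setting 184k + 5(13 − k) ≤ 1312 gives 179k ≤ 1247, so k ≤ 6.
k = 6 is achieved by 6 values at 184 and 7 at 5, total 1139; add 173 to one value (staying below 184) to reach 1312.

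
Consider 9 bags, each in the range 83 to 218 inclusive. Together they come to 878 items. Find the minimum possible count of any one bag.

To make one bag as small as possible, make the other 8 as large as possible.
The other 8 can take up 8 × 218 = 1744 ≥ 878 − 83, so one bag can sit at its floor of 83.
Achievable: one at 83 and the other 8 totalling 795, which fits since 8 × 83 ≤ 795 ≤ 8 × 218.

83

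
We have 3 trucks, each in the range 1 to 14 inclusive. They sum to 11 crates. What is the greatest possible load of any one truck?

9

To make one truck as large as possible, make the other 2 as small as possible.
The other 2 contribute at least 2 × 1 = 2, leaving at most 11 − 2 = 9.
Since 9 ≤ 14, this is achievable: one at 9 and 2 at 1.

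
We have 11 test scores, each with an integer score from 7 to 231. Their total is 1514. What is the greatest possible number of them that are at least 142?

Suppose k of them are at least 142. Those contribute at least 142 each and the other 11 − k at least 7 each.
So the total is at least 142k + 7(11 − k) = 77 + 135k. This must be ≤ 1514, giving k ≤ 10.
k = 10 is achieved by 10 values at 142 and 1 at 7, total 1427; add 87 to one value (staying below 142) to reach 1514.

10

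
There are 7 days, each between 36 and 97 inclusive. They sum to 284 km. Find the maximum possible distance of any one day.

68

To make one day as large as possible, make the other 6 as small as possible.
The other 6 contribute at least 6 × 36 = 216, leaving at most 284 − 216 = 68.
Since 68 ≤ 97, this is achievable: one at 68 and 6 at 36.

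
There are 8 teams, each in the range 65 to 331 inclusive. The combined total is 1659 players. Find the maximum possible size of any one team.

To make one team as large as possible, make the other 7 as small as possible.
The other 7 contribute at least 7 × 65 = 455, leaving at most 1659 − 455 = 1204.
But each team is capped at 331, so the maximum is 331.
Achievable: one at 331 and the other 7 totalling 1328, which fits since 7 × 65 ≤ 1328 ≤ 7 × 331.

331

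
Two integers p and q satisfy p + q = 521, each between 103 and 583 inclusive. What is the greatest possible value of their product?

67860

With p + q fixed, pq peaks when the two are closest together.
Taking p = 260 and q = 261 (both in [103, 583]) gives pq = 67860.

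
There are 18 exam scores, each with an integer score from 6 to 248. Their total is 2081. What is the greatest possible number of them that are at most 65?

13

Each value at 65 or below falls at least 248 − 65 = 183 short of the ceiling 248.
The ceiling total is 18 × 248 = 4464, and we need 2081, so at most ⌊(4464 − 2081)/183⌋ = 13 can be that low.
k = 13 is achieved by 13 values at 65 and 5 at 248, total 2085; lower one of the 248's by 4 (still > 65) to reach 2081.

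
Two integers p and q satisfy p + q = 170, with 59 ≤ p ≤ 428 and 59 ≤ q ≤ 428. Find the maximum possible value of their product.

7225

For a fixed sum, the product pq is largest when p and q are as close as possible.
Taking p = 85 and q = 85 (both in [59, 428]) gives pq = 7225.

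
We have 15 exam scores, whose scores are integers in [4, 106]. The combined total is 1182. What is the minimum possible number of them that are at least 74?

3

If only k of them are at least 74, the other 15 − k are at most 73, so the total is at most k·106 + (15 − k)·73.
This must reach 1182, so k·106 + (15 − k)·73 ≥ 1182, giving k ≥ 3.
Exactly 3 works: 3 values at 106 and 12 at 73 total 1194; lower one of the high values by 12 (still ≥ 74) to hit 1182.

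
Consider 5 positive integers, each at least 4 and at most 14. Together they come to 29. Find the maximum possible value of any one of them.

13

To make one integer as large as possible, make the other 4 as small as possible.
The other 4 contribute at least 4 × 4 = 16, leaving at most 29 − 16 = 13.
Since 13 ≤ 14, this is achievable: one at 13 and 4 at 4.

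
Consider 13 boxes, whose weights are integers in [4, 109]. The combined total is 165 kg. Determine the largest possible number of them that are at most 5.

12

Each value at 5 or below falls at least 109 − 5 = 104 short of the ceiling 109.
The ceiling total is 13 × 109 = 1417, and we need 165, so at most ⌊(1417 − 165)/104⌋ = 12 can be that low.
k = 12 is achieved by 12 values at 5 and 1 at 109, total 169; lower one of the 109's by 4 (still > 5) to reach 165.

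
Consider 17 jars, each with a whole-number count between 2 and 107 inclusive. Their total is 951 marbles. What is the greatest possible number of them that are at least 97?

Suppose k of them are at least 97. Those contribute at least 97 each and the other 17 − k at least 2 each.
So the total is at least 97k + 2(17 − k) = 34 + 95k. This must be ≤ 951, giving k ≤ 9.
k = 9 is achieved by 9 values at 97 and 8 at 2, total 889; add 62 to one value (staying below 97) to reach 951.

9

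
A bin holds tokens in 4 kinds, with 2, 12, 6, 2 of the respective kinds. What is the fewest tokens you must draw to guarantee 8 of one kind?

18

In the worst case you take as many as possible of each kind without reaching 8: 2 + 7 + 6 + 2 = 17.
The next one must give 8 of some kind, so 17 + 1 = 18.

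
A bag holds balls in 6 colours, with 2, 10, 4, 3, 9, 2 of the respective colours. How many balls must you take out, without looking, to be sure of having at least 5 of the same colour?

20

In the worst case you take as many as possible of each colour without reaching 5: 2 + 4 + 4 + 3 + 4 + 2 = 19.
The next one must give 5 of some colour, so 19 + 1 = 20.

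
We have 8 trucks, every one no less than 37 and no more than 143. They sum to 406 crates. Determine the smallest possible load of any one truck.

Minimizing one value means maximizing the remaining 7.
The other 7 can take up 7 × 143 = 1001 ≥ 406 − 37, so one truck can sit at its floor of 37.
Achievable: one at 37 and the other 7 totalling 369, which fits since 7 × 37 ≤ 369 ≤ 7 × 143.

37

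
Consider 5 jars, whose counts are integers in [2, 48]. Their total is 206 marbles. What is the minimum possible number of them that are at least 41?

1

Suppose at most 5 − j of them reach 41; then j values are ≤ 40 and the rest ≤ 48.
The total is then ≤ 40·j + 48·(5 − j) = 240 − 8j. For this to be ≥ 206 we need j ≤ 4, so at least 5 − 4 = 1 must reach 41.
Exactly 1 works: 1 value at 48 and 4 at 40 total 208; lower one of the high values by 2 (still ≥ 41) to hit 206.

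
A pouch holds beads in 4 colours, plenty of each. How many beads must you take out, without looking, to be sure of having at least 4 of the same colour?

13

You could draw 3 of every colour without reaching 4 of any — 12 in all.
One more forces 4 of some colour, so 12 + 1 = 13.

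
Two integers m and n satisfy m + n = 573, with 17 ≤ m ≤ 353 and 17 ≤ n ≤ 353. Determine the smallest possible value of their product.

mn = m(573 − m) is concave in m, so over [220, 353] it is minimized at an endpoint.
At the endpoint m = 220, n = 573 − 220 = 353, so mn = 220 × 353 = 77660.

77660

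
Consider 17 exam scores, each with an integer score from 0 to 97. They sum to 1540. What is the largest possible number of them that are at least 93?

16

Suppose k of them are at least 93. Those contribute at least 93 each and the other 17 − k at least 0 each.
So the total is at least 93k + 0(17 − k) = 0 + 93k. This must be ≤ 1540, giving k ≤ 16.
k = 16 is achieved by 16 values at 93 and 1 at 0, total 1488; add 52 to one value (staying below 93) to reach 1540.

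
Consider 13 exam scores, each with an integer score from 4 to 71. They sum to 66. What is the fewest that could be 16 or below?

12

If only k of them are at most 16, the other 13 − k are at least 17, so the total is at least (13 − k)·17 + k·4.
This is ≤ 66, so (13 − k)·17 + 4k ≤ 66, which gives k ≥ 12.
Exactly 12 works: 12 values at 4 and 1 at 17 total 65; raise one of the low values by 1 (still ≤ 16) to hit 66.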